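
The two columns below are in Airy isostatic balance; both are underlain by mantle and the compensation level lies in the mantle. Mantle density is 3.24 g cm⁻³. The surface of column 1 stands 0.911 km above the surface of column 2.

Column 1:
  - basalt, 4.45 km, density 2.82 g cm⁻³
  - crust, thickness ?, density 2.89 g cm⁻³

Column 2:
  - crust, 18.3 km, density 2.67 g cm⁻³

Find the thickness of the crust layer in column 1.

32.9 km

Take the compensation level at the base of the deeper column (depth z_c below the surface of column 1) and equate Σ ρ_i t_i down to z_c; mantle fills any gap and the z_c terms cancel.
Column 1: 4.45×2.82 + x×2.89 + (z_c − 4.45 − x)×3.24
Column 2: 0.911×0 + 18.3×2.67 + (z_c − 0.911 − 18.3)×3.24
The z_c×3.24 term appears on both sides and cancels. Collect the known terms of each column as K = Σ(ρt)_known − 3.24 × (depth of known layers): K_1 = 12.549 − 3.24×4.45 = −1.869; K_2 = 48.861 − 3.24×(0.911 + 18.3) = −13.38264.
Balance: K_1 − x×(3.24 − 2.89) = K_2, so x = (K_1 − K_2)/(3.24 − 2.89) = 11.5136/0.35 = 32.9 km.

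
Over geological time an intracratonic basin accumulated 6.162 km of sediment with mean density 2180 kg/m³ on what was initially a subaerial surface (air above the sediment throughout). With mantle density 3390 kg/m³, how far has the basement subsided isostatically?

Subaerial load: s = t ρ_sed / ρ_m = 6.162 km × 2180/3390 = 3.96 km.

3.96 km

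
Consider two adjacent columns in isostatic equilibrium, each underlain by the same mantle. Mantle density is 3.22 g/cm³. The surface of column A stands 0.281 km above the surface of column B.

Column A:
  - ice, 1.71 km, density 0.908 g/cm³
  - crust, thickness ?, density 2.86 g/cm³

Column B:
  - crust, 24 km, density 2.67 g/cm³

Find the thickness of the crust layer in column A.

28.2 km

Take the compensation level at the base of the deeper column (depth z_c below the surface of column A) and equate Σ ρ_i t_i down to z_c; mantle fills any gap and the z_c terms cancel.
Column A: 1.71×0.908 + x×2.86 + (z_c − 1.71 − x)×3.22
Column B: 0.281×0 + 24×2.67 + (z_c − 0.281 − 24)×3.22
The z_c×3.22 term appears on both sides and cancels. Collect the known terms of each column as K = Σ(ρt)_known − 3.22 × (depth of known layers): K_A = 1.55268 − 3.22×1.71 = −3.95352; K_B = 64.08 − 3.22×(0.281 + 24) = −14.10482.
Balance: K_A − x×(3.22 − 2.86) = K_B, so x = (K_A − K_B)/(3.22 − 2.86) = 10.1513/0.36 = 28.2 km.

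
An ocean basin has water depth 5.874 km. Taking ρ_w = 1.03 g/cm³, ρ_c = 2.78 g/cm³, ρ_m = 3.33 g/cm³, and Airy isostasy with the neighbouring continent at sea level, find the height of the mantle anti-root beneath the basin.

By Archimedes' principle applied to the lithosphere: replacing crust with seawater at the top is compensated by replacing crust with mantle at the base: d (ρ_c − ρ_w) = a (ρ_m − ρ_c).
a = d (ρ_c − ρ_w)/(ρ_m − ρ_c) = 5.874 km × 1.75/0.55 = 18.7 km.

18.7 km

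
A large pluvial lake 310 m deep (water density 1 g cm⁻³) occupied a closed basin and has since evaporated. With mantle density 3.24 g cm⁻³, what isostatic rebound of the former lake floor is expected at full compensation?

u = d ρ_w/ρ_m = 310 m × 1/3.24 = 95.7 m.

95.7 m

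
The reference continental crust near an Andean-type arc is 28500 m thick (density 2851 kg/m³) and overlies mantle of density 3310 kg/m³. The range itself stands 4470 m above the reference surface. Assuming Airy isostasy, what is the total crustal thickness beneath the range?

60700 m

Root depth r = h ρ_c / (ρ_m − ρ_c) = 4470 m × 2851 / 459 = 27760 m.
Total thickness = T + h + r = 28500 m + 4470 m + 27760 m = 60700 m.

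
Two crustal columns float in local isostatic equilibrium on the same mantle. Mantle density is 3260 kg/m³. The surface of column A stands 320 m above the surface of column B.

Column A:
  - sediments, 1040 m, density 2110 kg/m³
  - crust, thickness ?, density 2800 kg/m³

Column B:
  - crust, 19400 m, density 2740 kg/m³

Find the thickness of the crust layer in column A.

21600 m

Take the compensation level at the base of the deeper column (depth z_c below the surface of column A) and equate Σ ρ_i t_i down to z_c; mantle fills any gap and the z_c terms cancel.
Column A: 1040×2110 + x×2800 + (z_c − 1040 − x)×3260
Column B: 320×0 + 19400×2740 + (z_c − 320 − 19400)×3260
The z_c×3260 term appears on both sides and cancels. Collect the known terms of each column as K = Σ(ρt)_known − 3260 × (depth of known layers): K_A = 2194400 − 3260×1040 = −1196000; K_B = 53156000 − 3260×(320 + 19400) = −11131200.
Balance: K_A − x×(3260 − 2800) = K_B, so x = (K_A − K_B)/(3260 − 2800) = 9935200/460 = 21600 m.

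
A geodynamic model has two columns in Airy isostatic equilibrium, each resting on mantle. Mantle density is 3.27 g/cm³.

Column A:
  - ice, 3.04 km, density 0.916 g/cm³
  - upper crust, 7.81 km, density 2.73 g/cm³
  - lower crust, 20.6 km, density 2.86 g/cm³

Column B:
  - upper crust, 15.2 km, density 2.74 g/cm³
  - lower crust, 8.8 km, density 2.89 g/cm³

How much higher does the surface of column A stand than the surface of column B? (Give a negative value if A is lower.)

2.57 km

For any compensation level in the mantle, the mantle terms cancel and isostasy reduces to e = (Σt_A − Σt_B) − (Σ(ρt)_A − Σ(ρt)_B) / ρ_m.
Σt_A = 31.45 km; Σt_B = 24 km; Σ(ρt)_A = 83.02194; Σ(ρt)_B = 67.08 (in km·g/cm³).
e = (31.45 − 24) − (83.02194 − 67.08) / 3.27 = 2.57 km.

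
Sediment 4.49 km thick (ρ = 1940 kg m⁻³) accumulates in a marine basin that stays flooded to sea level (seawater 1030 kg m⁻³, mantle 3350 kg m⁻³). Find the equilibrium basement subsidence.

Submarine loading: the sediment displaces seawater, and the subsidence is in turn flooded, so s (ρ_m − ρ_w) = t (ρ_sed − ρ_w).
s = 4.49 km × (1940 − 1030) / (3350 − 1030) = 1.76 km.

1.76 km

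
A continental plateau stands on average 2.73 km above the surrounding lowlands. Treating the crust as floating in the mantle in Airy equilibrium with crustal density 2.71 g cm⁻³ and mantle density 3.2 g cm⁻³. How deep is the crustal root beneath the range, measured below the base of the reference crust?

15.1 km

Balancing pressure at the compensation depth: the weight of the topography is balanced by the buoyancy of the root, ρ_c h = (ρ_m − ρ_c) r.
r = h · ρ_c / (ρ_m − ρ_c) = 2.73 km × 2.71 / (3.2 − 2.71) = 15.1 km.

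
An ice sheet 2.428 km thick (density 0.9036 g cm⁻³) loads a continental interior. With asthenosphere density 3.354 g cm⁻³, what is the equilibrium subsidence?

0.654 km

By Archimedes' principle applied to the lithosphere: the ice load ρ_ice t is balanced by mantle displaced below, ρ_m s.
s = t ρ_ice / ρ_m = 2.428 km × 0.9036/3.354 = 0.654 km.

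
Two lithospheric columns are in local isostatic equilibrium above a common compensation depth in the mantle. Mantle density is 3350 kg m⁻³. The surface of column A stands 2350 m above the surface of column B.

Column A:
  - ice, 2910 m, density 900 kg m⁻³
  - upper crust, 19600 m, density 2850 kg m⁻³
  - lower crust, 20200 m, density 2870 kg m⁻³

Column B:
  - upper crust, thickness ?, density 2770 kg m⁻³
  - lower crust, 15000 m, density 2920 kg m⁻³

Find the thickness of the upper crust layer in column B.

21200 m

Take the compensation level at the base of the deeper column (depth z_c below the surface of column A) and equate Σ ρ_i t_i down to z_c; mantle fills any gap and the z_c terms cancel.
Column A: 2910×900 + 19600×2850 + 20200×2870 + (z_c − 42710)×3350
Column B: 2350×0 + x×2770 + 15000×2920 + (z_c − 2350 − 15000 − x)×3350
The z_c×3350 term appears on both sides and cancels. Collect the known terms of each column as K = Σ(ρt)_known − 3350 × (depth of known layers): K_A = 116453000 − 3350×42710 = −26625500; K_B = 43800000 − 3350×(2350 + 15000) = −14322500.
Balance: K_A = K_B − x×(3350 − 2770), so x = (K_B − K_A)/(3350 − 2770) = 12303000/580 = 21200 m.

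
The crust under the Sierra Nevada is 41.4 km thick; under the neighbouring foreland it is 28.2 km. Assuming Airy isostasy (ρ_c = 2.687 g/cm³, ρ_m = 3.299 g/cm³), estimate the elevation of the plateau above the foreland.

Excess crust Δ = 41.4 km − 28.2 km = 13.2 km, split between elevation h and root r with h + r = Δ.
Airy balance ρ_c h = (ρ_m − ρ_c) r gives r = h ρ_c/(ρ_m − ρ_c), so h (1 + ρ_c/(ρ_m − ρ_c)) = Δ, i.e. h = Δ (ρ_m − ρ_c)/ρ_m.
h = 13.2 km × 0.612/3.299 = 2.45 km.

2.45 km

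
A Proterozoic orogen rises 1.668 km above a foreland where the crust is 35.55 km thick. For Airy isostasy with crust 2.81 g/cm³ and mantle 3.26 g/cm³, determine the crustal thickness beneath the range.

47.6 km

Root depth r = h ρ_c / (ρ_m − ρ_c) = 1.668 km × 2.81 / 0.45 = 10.42 km.
Total thickness = T + h + r = 35.55 km + 1.668 km + 10.42 km = 47.6 km.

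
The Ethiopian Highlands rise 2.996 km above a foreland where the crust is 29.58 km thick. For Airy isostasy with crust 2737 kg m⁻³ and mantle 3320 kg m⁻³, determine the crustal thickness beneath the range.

Root depth r = h ρ_c / (ρ_m − ρ_c) = 2.996 km × 2737 / 583 = 14.07 km.
Total thickness = T + h + r = 29.58 km + 2.996 km + 14.07 km = 46.6 km.

46.6 km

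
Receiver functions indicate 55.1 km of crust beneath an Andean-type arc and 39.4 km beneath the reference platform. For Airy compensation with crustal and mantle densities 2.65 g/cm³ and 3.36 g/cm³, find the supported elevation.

3.32 km

Excess crust Δ = 55.1 km − 39.4 km = 15.7 km, split between elevation h and root r with h + r = Δ.
Airy balance ρ_c h = (ρ_m − ρ_c) r gives r = h ρ_c/(ρ_m − ρ_c), so h (1 + ρ_c/(ρ_m − ρ_c)) = Δ, i.e. h = Δ (ρ_m − ρ_c)/ρ_m.
h = 15.7 km × 0.71/3.36 = 3.32 km.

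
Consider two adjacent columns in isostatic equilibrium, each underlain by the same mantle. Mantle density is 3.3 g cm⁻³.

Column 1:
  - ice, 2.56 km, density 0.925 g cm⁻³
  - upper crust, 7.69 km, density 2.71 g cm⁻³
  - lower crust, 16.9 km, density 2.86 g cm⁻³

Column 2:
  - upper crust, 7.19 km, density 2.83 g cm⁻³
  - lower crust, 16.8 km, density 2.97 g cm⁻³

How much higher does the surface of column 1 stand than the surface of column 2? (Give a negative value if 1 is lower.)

For any compensation level in the mantle, the mantle terms cancel and isostasy reduces to e = (Σt_1 − Σt_2) − (Σ(ρt)_1 − Σ(ρt)_2) / ρ_m.
Σt_1 = 27.15 km; Σt_2 = 23.99 km; Σ(ρt)_1 = 71.5419; Σ(ρt)_2 = 70.2437 (in km·g cm⁻³).
e = (27.15 − 23.99) − (71.5419 − 70.2437) / 3.3 = 2.77 km.

2.77 km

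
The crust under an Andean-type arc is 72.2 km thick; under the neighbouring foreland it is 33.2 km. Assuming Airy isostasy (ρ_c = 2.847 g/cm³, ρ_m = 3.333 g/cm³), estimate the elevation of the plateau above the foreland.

5.69 km

Excess crust Δ = 72.2 km − 33.2 km = 39 km, split between elevation h and root r with h + r = Δ.
Airy balance ρ_c h = (ρ_m − ρ_c) r gives r = h ρ_c/(ρ_m − ρ_c), so h (1 + ρ_c/(ρ_m − ρ_c)) = Δ, i.e. h = Δ (ρ_m − ρ_c)/ρ_m.
h = 39 km × 0.486/3.333 = 5.69 km.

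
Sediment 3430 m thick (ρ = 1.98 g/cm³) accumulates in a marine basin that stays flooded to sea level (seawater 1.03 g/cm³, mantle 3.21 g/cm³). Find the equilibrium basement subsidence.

Submarine loading: the sediment displaces seawater, and the subsidence is in turn flooded, so s (ρ_m − ρ_w) = t (ρ_sed − ρ_w).
s = 3430 m × (1.98 − 1.03) / (3.21 − 1.03) = 1490 m.

1490 m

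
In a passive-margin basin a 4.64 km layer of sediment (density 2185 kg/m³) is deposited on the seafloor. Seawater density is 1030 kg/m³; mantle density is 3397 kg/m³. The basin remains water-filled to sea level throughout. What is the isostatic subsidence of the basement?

Submarine loading: the sediment displaces seawater, and the subsidence is in turn flooded, so s (ρ_m − ρ_w) = t (ρ_sed − ρ_w).
s = 4.64 km × (2185 − 1030) / (3397 − 1030) = 2.26 km.

2.26 km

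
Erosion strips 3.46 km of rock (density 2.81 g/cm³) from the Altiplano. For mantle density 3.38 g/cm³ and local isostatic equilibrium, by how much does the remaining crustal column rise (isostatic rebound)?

2.88 km

Unloading: uplift u = e ρ_c/ρ_m = 3.46 km × 2.81/3.38 = 2.88 km.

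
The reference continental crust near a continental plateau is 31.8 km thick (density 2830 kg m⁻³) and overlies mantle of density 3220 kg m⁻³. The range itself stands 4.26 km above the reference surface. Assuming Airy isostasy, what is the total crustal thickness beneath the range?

Root depth r = h ρ_c / (ρ_m − ρ_c) = 4.26 km × 2830 / 390 = 30.91 km.
Total thickness = T + h + r = 31.8 km + 4.26 km + 30.91 km = 67 km.

67 km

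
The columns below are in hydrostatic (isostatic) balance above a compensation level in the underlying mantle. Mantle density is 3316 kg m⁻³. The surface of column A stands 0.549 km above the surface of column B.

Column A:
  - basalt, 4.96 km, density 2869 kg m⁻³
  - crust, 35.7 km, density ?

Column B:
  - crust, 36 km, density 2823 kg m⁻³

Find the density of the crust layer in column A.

2830 kg m⁻³

Take the compensation level at the base of the deeper column (depth z_c below the surface of column A) and equate Σ ρ_i t_i down to z_c; mantle fills any gap and the z_c terms cancel.
Column A: 4.96×2869 + 35.7×ρ + (z_c − 40.66)×3316
Column B: 0.549×0 + 36×2823 + (z_c − 0.549 − 36)×3316
The z_c×3316 term appears on both sides and cancels. Collect the known terms of each column as K = Σ(ρt)_known − 3316 × (depth of known layers): K_A = 14230.24 − 3316×40.66 = −120598.32; K_B = 101628 − 3316×(0.549 + 36) = −19568.484.
Balance: K_A + 35.7×ρ = K_B, so ρ = (K_B − K_A)/35.7 = 101030/35.7 = 2830 kg m⁻³.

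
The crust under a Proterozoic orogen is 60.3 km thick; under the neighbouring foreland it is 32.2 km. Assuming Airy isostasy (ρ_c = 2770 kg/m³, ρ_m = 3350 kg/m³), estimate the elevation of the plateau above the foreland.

4.87 km

Excess crust Δ = 60.3 km − 32.2 km = 28.1 km, split between elevation h and root r with h + r = Δ.
Airy balance ρ_c h = (ρ_m − ρ_c) r gives r = h ρ_c/(ρ_m − ρ_c), so h (1 + ρ_c/(ρ_m − ρ_c)) = Δ, i.e. h = Δ (ρ_m − ρ_c)/ρ_m.
h = 28.1 km × 580/3350 = 4.87 km.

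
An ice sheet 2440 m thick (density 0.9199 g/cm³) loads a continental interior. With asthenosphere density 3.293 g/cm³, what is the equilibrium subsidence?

682 m

By Archimedes' principle applied to the lithosphere: the ice load ρ_ice t is balanced by mantle displaced below, ρ_m s.
s = t ρ_ice / ρ_m = 2440 m × 0.9199/3.293 = 682 m.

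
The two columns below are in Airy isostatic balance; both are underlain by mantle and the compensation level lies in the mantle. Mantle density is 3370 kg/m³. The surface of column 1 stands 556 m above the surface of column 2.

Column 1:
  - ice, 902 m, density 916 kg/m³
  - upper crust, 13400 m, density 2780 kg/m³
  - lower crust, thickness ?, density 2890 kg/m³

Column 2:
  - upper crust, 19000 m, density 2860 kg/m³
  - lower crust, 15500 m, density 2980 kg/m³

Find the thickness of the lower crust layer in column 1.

Take the compensation level at the base of the deeper column (depth z_c below the surface of column 1) and equate Σ ρ_i t_i down to z_c; mantle fills any gap and the z_c terms cancel.
Column 1: 902×916 + 13400×2780 + x×2890 + (z_c − 14302 − x)×3370
Column 2: 556×0 + 19000×2860 + 15500×2980 + (z_c − 556 − 34500)×3370
The z_c×3370 term appears on both sides and cancels. Collect the known terms of each column as K = Σ(ρt)_known − 3370 × (depth of known layers): K_1 = 38078232 − 3370×14302 = −10119508; K_2 = 100530000 − 3370×(556 + 34500) = −17608720.
Balance: K_1 − x×(3370 − 2890) = K_2, so x = (K_1 − K_2)/(3370 − 2890) = 7489210/480 = 15600 m.

15600 m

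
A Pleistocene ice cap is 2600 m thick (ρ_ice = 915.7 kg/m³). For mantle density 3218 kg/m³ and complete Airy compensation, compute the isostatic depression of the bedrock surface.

Isostatic balance requires: the ice load ρ_ice t is balanced by mantle displaced below, ρ_m s.
s = t ρ_ice / ρ_m = 2600 m × 915.7/3218 = 740 m.

740 m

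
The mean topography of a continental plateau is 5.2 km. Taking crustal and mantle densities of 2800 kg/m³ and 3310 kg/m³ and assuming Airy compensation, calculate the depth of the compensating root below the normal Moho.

28.5 km

Isostatic balance requires: the weight of the topography is balanced by the buoyancy of the root, ρ_c h = (ρ_m − ρ_c) r.
r = h · ρ_c / (ρ_m − ρ_c) = 5.2 km × 2800 / (3310 − 2800) = 28.5 km.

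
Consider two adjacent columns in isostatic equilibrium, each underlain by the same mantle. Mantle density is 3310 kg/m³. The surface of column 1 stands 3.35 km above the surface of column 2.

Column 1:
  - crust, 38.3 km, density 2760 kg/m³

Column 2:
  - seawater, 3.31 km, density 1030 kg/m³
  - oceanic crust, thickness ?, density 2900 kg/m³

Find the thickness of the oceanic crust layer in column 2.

Take the compensation level at the base of the deeper column (depth z_c below the surface of column 1) and equate Σ ρ_i t_i down to z_c; mantle fills any gap and the z_c terms cancel.
Column 1: 38.3×2760 + (z_c − 38.3)×3310
Column 2: 3.35×0 + 3.31×1030 + x×2900 + (z_c − 3.35 − 3.31 − x)×3310
The z_c×3310 term appears on both sides and cancels. Collect the known terms of each column as K = Σ(ρt)_known − 3310 × (depth of known layers): K_1 = 105708 − 3310×38.3 = −21065; K_2 = 3409.3 − 3310×(3.35 + 3.31) = −18635.3.
Balance: K_1 = K_2 − x×(3310 − 2900), so x = (K_2 − K_1)/(3310 − 2900) = 2429.7/410 = 5.93 km.

5.93 km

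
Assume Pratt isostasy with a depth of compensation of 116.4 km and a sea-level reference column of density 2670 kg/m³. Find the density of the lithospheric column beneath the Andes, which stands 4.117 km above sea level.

Pratt balance: ρ_ref D = ρ (D + h).
ρ = ρ_ref D/(D + h) = 2670 × 116.4 km/(116.4 km + 4.117 km) = 2580 kg/m³.

2580 kg/m³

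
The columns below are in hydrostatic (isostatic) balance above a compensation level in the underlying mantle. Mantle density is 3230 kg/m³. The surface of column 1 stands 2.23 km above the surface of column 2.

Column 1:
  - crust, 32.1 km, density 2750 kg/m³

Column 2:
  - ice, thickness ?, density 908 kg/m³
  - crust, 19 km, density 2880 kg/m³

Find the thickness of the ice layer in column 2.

0.67 km

Take the compensation level at the base of the deeper column (depth z_c below the surface of column 1) and equate Σ ρ_i t_i down to z_c; mantle fills any gap and the z_c terms cancel.
Column 1: 32.1×2750 + (z_c − 32.1)×3230
Column 2: 2.23×0 + x×908 + 19×2880 + (z_c − 2.23 − 19 − x)×3230
The z_c×3230 term appears on both sides and cancels. Collect the known terms of each column as K = Σ(ρt)_known − 3230 × (depth of known layers): K_1 = 88275 − 3230×32.1 = −15408; K_2 = 54720 − 3230×(2.23 + 19) = −13852.9.
Balance: K_1 = K_2 − x×(3230 − 908), so x = (K_2 − K_1)/(3230 − 908) = 1555.1/2322 = 0.67 km.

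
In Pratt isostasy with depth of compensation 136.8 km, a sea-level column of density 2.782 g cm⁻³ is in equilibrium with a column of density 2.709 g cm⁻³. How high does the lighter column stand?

ρ_ref D = ρ (D + h) → h = D (ρ_ref − ρ)/ρ.
h = 136.8 km × (2.782 − 2.709)/2.709 = 3.69 km.

3.69 km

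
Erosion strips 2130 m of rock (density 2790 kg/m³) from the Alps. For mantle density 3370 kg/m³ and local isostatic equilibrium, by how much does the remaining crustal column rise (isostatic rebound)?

Unloading: uplift u = e ρ_c/ρ_m = 2130 m × 2790/3370 = 1760 m.

1760 m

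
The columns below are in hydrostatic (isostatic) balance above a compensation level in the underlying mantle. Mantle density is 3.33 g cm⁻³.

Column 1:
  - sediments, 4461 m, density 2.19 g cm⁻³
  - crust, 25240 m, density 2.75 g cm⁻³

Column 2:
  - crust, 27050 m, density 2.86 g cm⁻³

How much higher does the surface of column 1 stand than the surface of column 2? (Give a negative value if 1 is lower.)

2110 m

For any compensation level in the mantle, the mantle terms cancel and isostasy reduces to e = (Σt_1 − Σt_2) − (Σ(ρt)_1 − Σ(ρt)_2) / ρ_m.
Σt_1 = 29701 m; Σt_2 = 27050 m; Σ(ρt)_1 = 79179.59; Σ(ρt)_2 = 77363 (in m·g cm⁻³).
e = (29701 − 27050) − (79179.59 − 77363) / 3.33 = 2110 m.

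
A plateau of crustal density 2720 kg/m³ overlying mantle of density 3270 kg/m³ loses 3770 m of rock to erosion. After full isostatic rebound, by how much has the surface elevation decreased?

634 m

Rebound u = e ρ_c/ρ_m = 3770 m × 2720/3270 = 3136 m.
Net surface drop = e − u = 3770 m − 3136 m = e (ρ_m − ρ_c)/ρ_m = 634 m.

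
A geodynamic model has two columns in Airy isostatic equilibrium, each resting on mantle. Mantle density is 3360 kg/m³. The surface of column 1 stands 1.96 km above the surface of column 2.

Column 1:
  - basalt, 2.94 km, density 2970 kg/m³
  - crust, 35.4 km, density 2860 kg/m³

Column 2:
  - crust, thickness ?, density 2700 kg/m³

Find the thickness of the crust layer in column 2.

Take the compensation level at the base of the deeper column (depth z_c below the surface of column 1) and equate Σ ρ_i t_i down to z_c; mantle fills any gap and the z_c terms cancel.
Column 1: 2.94×2970 + 35.4×2860 + (z_c − 38.34)×3360
Column 2: 1.96×0 + x×2700 + (z_c − 1.96 − 0 − x)×3360
The z_c×3360 term appears on both sides and cancels. Collect the known terms of each column as K = Σ(ρt)_known − 3360 × (depth of known layers): K_1 = 109975.8 − 3360×38.34 = −18846.6; K_2 = 0 − 3360×(1.96 + 0) = −6585.6.
Balance: K_1 = K_2 − x×(3360 − 2700), so x = (K_2 − K_1)/(3360 − 2700) = 12261/660 = 18.6 km.

18.6 km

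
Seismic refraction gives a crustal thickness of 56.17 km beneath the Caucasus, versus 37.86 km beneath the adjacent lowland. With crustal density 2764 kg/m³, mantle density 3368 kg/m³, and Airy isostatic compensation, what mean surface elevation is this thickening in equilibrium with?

Excess crust Δ = 56.17 km − 37.86 km = 18.31 km, split between elevation h and root r with h + r = Δ.
Airy balance ρ_c h = (ρ_m − ρ_c) r gives r = h ρ_c/(ρ_m − ρ_c), so h (1 + ρ_c/(ρ_m − ρ_c)) = Δ, i.e. h = Δ (ρ_m − ρ_c)/ρ_m.
h = 18.31 km × 604/3368 = 3.28 km.

3.28 km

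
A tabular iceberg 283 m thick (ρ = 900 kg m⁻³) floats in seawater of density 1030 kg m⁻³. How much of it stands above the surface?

Floating equilibrium: submerged depth d = t ρ_obj/ρ_fluid = 283 m × 900/1030 = 247.3 m.
Freeboard = t − d = 283 m − 247.3 m = 35.7 m.

35.7 m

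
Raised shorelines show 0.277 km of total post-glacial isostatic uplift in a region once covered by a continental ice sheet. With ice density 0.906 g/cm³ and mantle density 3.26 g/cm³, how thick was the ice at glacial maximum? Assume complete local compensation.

u = t ρ_ice/ρ_m → t = u ρ_m/ρ_ice = 0.277 km × 3.26/0.906 = 0.997 km.

0.997 km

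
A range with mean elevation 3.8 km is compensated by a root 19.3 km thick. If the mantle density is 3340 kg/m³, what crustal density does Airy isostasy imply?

2790 kg/m³

ρ_c h = (ρ_m − ρ_c) r → ρ_c (h + r) = ρ_m r → ρ_c = ρ_m r / (h + r).
ρ_c = 3340 × 19.3 km / (3.8 km + 19.3 km) = 2790 kg/m³.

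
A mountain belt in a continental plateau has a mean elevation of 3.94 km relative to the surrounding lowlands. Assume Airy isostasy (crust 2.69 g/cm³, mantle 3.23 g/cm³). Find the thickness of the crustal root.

By Archimedes' principle applied to the lithosphere: the weight of the topography is balanced by the buoyancy of the root, ρ_c h = (ρ_m − ρ_c) r.
r = h · ρ_c / (ρ_m − ρ_c) = 3.94 km × 2.69 / (3.23 − 2.69) = 19.6 km.

19.6 km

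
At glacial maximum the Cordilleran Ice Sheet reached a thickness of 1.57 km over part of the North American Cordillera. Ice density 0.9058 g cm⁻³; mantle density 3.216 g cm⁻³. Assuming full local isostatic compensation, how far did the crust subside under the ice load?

0.442 km

Balancing pressure at the compensation depth: the ice load ρ_ice t is balanced by mantle displaced below, ρ_m s.
s = t ρ_ice / ρ_m = 1.57 km × 0.9058/3.216 = 0.442 km.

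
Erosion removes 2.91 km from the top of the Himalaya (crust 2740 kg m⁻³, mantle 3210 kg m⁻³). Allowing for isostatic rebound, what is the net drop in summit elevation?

0.426 km

Rebound u = e ρ_c/ρ_m = 2.91 km × 2740/3210 = 2.484 km.
Net surface drop = e − u = 2.91 km − 2.484 km = e (ρ_m − ρ_c)/ρ_m = 0.426 km.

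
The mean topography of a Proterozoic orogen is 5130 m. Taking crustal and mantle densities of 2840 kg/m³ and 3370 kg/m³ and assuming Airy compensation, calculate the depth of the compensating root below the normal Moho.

Balancing pressure at the compensation depth: the weight of the topography is balanced by the buoyancy of the root, ρ_c h = (ρ_m − ρ_c) r.
r = h · ρ_c / (ρ_m − ρ_c) = 5130 m × 2840 / (3370 − 2840) = 27500 m.

27500 m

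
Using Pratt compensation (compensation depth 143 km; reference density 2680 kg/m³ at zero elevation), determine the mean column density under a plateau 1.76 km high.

Pratt balance: ρ_ref D = ρ (D + h).
ρ = ρ_ref D/(D + h) = 2680 × 143 km/(143 km + 1.76 km) = 2650 kg/m³.

2650 kg/m³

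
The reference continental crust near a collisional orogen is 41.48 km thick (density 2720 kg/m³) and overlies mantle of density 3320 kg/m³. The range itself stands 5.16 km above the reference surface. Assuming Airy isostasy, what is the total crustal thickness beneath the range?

Root depth r = h ρ_c / (ρ_m − ρ_c) = 5.16 km × 2720 / 600 = 23.39 km.
Total thickness = T + h + r = 41.48 km + 5.16 km + 23.39 km = 70 km.

70 km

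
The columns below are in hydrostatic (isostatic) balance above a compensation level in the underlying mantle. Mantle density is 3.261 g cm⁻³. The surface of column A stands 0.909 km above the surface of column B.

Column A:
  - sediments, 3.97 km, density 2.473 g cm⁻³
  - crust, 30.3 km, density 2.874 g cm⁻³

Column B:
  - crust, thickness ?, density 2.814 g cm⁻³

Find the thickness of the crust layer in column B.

26.6 km

Take the compensation level at the base of the deeper column (depth z_c below the surface of column A) and equate Σ ρ_i t_i down to z_c; mantle fills any gap and the z_c terms cancel.
Column A: 3.97×2.473 + 30.3×2.874 + (z_c − 34.27)×3.261
Column B: 0.909×0 + x×2.814 + (z_c − 0.909 − 0 − x)×3.261
The z_c×3.261 term appears on both sides and cancels. Collect the known terms of each column as K = Σ(ρt)_known − 3.261 × (depth of known layers): K_A = 96.90001 − 3.261×34.27 = −14.85446; K_B = 0 − 3.261×(0.909 + 0) = −2.964249.
Balance: K_A = K_B − x×(3.261 − 2.814), so x = (K_B − K_A)/(3.261 − 2.814) = 11.8902/0.447 = 26.6 km.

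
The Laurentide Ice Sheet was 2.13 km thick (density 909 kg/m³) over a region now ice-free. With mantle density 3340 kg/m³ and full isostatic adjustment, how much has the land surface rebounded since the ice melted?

Removing the load lets mantle flow back in; uplift u satisfies ρ_ice t = ρ_m u.
u = t ρ_ice/ρ_m = 2.13 km × 909/3340 = 0.58 km.

0.58 km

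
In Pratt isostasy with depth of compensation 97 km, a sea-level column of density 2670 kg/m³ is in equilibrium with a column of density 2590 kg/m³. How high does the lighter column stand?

3 km

ρ_ref D = ρ (D + h) → h = D (ρ_ref − ρ)/ρ.
h = 97 km × (2670 − 2590)/2590 = 3 km.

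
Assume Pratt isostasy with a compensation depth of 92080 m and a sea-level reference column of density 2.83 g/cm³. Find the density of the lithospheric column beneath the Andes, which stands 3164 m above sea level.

Pratt balance: ρ_ref D = ρ (D + h).
ρ = ρ_ref D/(D + h) = 2.83 × 92080 m/(92080 m + 3164 m) = 2.74 g/cm³.

2.74 g/cm³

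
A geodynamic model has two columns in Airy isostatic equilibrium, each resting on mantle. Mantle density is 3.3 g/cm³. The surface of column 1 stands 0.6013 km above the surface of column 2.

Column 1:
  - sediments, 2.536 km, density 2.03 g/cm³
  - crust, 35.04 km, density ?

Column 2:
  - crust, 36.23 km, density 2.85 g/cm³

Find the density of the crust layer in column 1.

2.87 g/cm³

Take the compensation level at the base of the deeper column (depth z_c below the surface of column 1) and equate Σ ρ_i t_i down to z_c; mantle fills any gap and the z_c terms cancel.
Column 1: 2.536×2.03 + 35.04×ρ + (z_c − 37.576)×3.3
Column 2: 0.6013×0 + 36.23×2.85 + (z_c − 0.6013 − 36.23)×3.3
The z_c×3.3 term appears on both sides and cancels. Collect the known terms of each column as K = Σ(ρt)_known − 3.3 × (depth of known layers): K_1 = 5.14808 − 3.3×37.576 = −118.85272; K_2 = 103.2555 − 3.3×(0.6013 + 36.23) = −18.28779.
Balance: K_1 + 35.04×ρ = K_2, so ρ = (K_2 − K_1)/35.04 = 100.565/35.04 = 2.87 g/cm³.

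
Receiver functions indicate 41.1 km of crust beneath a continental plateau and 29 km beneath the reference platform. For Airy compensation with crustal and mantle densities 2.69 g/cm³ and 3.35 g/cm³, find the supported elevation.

2.38 km

Excess crust Δ = 41.1 km − 29 km = 12.1 km, split between elevation h and root r with h + r = Δ.
Airy balance ρ_c h = (ρ_m − ρ_c) r gives r = h ρ_c/(ρ_m − ρ_c), so h (1 + ρ_c/(ρ_m − ρ_c)) = Δ, i.e. h = Δ (ρ_m − ρ_c)/ρ_m.
h = 12.1 km × 0.66/3.35 = 2.38 km.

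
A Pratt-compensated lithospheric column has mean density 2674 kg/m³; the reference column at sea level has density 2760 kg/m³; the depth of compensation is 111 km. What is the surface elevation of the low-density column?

ρ_ref D = ρ (D + h) → h = D (ρ_ref − ρ)/ρ.
h = 111 km × (2760 − 2674)/2674 = 3.57 km.

3.57 km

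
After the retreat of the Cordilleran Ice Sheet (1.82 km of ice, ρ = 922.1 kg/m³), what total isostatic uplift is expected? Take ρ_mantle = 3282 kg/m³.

Removing the load lets mantle flow back in; uplift u satisfies ρ_ice t = ρ_m u.
u = t ρ_ice/ρ_m = 1.82 km × 922.1/3282 = 0.511 km.

0.511 km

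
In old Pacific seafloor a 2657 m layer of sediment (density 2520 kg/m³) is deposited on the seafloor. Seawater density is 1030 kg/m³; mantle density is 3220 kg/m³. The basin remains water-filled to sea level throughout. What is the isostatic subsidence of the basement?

1810 m

Submarine loading: the sediment displaces seawater, and the subsidence is in turn flooded, so s (ρ_m − ρ_w) = t (ρ_sed − ρ_w).
s = 2657 m × (2520 − 1030) / (3220 − 1030) = 1810 m.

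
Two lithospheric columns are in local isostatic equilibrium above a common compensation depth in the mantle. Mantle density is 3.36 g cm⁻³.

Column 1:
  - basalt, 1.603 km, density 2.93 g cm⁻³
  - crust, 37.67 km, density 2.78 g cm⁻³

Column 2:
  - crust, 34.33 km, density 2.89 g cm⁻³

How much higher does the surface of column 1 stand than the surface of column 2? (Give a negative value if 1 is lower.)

For any compensation level in the mantle, the mantle terms cancel and isostasy reduces to e = (Σt_1 − Σt_2) − (Σ(ρt)_1 − Σ(ρt)_2) / ρ_m.
Σt_1 = 39.273 km; Σt_2 = 34.33 km; Σ(ρt)_1 = 109.41939; Σ(ρt)_2 = 99.2137 (in km·g cm⁻³).
e = (39.273 − 34.33) − (109.41939 − 99.2137) / 3.36 = 1.91 km.

1.91 km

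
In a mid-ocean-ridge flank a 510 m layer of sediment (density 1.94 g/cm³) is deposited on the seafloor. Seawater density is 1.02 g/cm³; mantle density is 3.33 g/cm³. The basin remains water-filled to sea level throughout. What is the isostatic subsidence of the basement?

203 m

Submarine loading: the sediment displaces seawater, and the subsidence is in turn flooded, so s (ρ_m − ρ_w) = t (ρ_sed − ρ_w).
s = 510 m × (1.94 − 1.02) / (3.33 − 1.02) = 203 m.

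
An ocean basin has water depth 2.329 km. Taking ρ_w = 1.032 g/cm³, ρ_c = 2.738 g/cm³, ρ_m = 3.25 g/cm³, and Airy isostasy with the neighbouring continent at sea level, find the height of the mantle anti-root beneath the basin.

7.76 km

By Archimedes' principle applied to the lithosphere: replacing crust with seawater at the top is compensated by replacing crust with mantle at the base: d (ρ_c − ρ_w) = a (ρ_m − ρ_c).
a = d (ρ_c − ρ_w)/(ρ_m − ρ_c) = 2.329 km × 1.706/0.512 = 7.76 km.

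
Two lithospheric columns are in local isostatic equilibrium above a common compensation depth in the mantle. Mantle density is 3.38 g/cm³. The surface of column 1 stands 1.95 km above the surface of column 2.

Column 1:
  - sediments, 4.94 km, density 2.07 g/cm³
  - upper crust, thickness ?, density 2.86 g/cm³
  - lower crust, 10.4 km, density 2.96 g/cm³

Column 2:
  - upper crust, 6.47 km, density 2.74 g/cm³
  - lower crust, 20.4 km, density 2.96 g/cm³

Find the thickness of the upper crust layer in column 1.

Take the compensation level at the base of the deeper column (depth z_c below the surface of column 1) and equate Σ ρ_i t_i down to z_c; mantle fills any gap and the z_c terms cancel.
Column 1: 4.94×2.07 + x×2.86 + 10.4×2.96 + (z_c − 15.34 − x)×3.38
Column 2: 1.95×0 + 6.47×2.74 + 20.4×2.96 + (z_c − 1.95 − 26.87)×3.38
The z_c×3.38 term appears on both sides and cancels. Collect the known terms of each column as K = Σ(ρt)_known − 3.38 × (depth of known layers): K_1 = 41.0098 − 3.38×15.34 = −10.8394; K_2 = 78.1118 − 3.38×(1.95 + 26.87) = −19.2998.
Balance: K_1 − x×(3.38 − 2.86) = K_2, so x = (K_1 − K_2)/(3.38 − 2.86) = 8.4604/0.52 = 16.3 km.

16.3 km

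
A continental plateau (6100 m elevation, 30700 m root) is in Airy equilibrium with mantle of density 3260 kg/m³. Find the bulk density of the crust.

2720 kg/m³

ρ_c h = (ρ_m − ρ_c) r → ρ_c (h + r) = ρ_m r → ρ_c = ρ_m r / (h + r).
ρ_c = 3260 × 30700 m / (6100 m + 30700 m) = 2720 kg/m³.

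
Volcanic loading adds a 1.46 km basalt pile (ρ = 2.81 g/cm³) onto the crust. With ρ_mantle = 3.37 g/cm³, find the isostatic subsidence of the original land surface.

Subaerial loading: s = t ρ_load / ρ_m.
s = 1.46 km × 2.81/3.37 = 1.22 km.

1.22 km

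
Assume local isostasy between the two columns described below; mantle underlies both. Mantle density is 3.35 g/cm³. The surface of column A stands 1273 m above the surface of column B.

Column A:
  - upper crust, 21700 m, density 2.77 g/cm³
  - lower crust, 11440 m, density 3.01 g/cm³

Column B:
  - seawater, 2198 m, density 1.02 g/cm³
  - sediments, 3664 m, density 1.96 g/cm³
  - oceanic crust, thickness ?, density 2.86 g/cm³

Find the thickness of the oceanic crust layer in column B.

4080 m

Take the compensation level at the base of the deeper column (depth z_c below the surface of column A) and equate Σ ρ_i t_i down to z_c; mantle fills any gap and the z_c terms cancel.
Column A: 21700×2.77 + 11440×3.01 + (z_c − 33140)×3.35
Column B: 1273×0 + 2198×1.02 + 3664×1.96 + x×2.86 + (z_c − 1273 − 5862 − x)×3.35
The z_c×3.35 term appears on both sides and cancels. Collect the known terms of each column as K = Σ(ρt)_known − 3.35 × (depth of known layers): K_A = 94543.4 − 3.35×33140 = −16475.6; K_B = 9423.4 − 3.35×(1273 + 5862) = −14478.85.
Balance: K_A = K_B − x×(3.35 − 2.86), so x = (K_B − K_A)/(3.35 − 2.86) = 1996.75/0.49 = 4080 m.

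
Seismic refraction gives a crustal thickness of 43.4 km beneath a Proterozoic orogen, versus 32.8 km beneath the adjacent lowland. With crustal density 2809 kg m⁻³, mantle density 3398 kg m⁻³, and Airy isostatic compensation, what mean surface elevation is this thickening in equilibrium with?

1.84 km

Excess crust Δ = 43.4 km − 32.8 km = 10.6 km, split between elevation h and root r with h + r = Δ.
Airy balance ρ_c h = (ρ_m − ρ_c) r gives r = h ρ_c/(ρ_m − ρ_c), so h (1 + ρ_c/(ρ_m − ρ_c)) = Δ, i.e. h = Δ (ρ_m − ρ_c)/ρ_m.
h = 10.6 km × 589/3398 = 1.84 km.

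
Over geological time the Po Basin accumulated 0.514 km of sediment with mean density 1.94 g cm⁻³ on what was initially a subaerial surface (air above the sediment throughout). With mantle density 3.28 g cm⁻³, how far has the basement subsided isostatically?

0.304 km

Subaerial load: s = t ρ_sed / ρ_m = 0.514 km × 1.94/3.28 = 0.304 km.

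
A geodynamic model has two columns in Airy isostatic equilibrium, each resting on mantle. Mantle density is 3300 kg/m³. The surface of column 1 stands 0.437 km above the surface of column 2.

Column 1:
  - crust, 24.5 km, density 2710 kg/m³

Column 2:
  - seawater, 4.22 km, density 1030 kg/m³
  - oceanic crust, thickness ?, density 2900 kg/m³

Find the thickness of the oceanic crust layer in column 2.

8.58 km

Take the compensation level at the base of the deeper column (depth z_c below the surface of column 1) and equate Σ ρ_i t_i down to z_c; mantle fills any gap and the z_c terms cancel.
Column 1: 24.5×2710 + (z_c − 24.5)×3300
Column 2: 0.437×0 + 4.22×1030 + x×2900 + (z_c − 0.437 − 4.22 − x)×3300
The z_c×3300 term appears on both sides and cancels. Collect the known terms of each column as K = Σ(ρt)_known − 3300 × (depth of known layers): K_1 = 66395 − 3300×24.5 = −14455; K_2 = 4346.6 − 3300×(0.437 + 4.22) = −11021.5.
Balance: K_1 = K_2 − x×(3300 − 2900), so x = (K_2 − K_1)/(3300 − 2900) = 3433.5/400 = 8.58 km.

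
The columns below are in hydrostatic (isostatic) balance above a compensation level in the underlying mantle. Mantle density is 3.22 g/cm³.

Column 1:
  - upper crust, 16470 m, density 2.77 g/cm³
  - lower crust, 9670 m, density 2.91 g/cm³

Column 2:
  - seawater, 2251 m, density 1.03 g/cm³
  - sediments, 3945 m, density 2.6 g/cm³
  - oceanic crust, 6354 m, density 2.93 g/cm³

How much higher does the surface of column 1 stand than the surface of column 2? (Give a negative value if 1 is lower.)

For any compensation level in the mantle, the mantle terms cancel and isostasy reduces to e = (Σt_1 − Σt_2) − (Σ(ρt)_1 − Σ(ρt)_2) / ρ_m.
Σt_1 = 26140 m; Σt_2 = 12550 m; Σ(ρt)_1 = 73761.6; Σ(ρt)_2 = 31192.75 (in m·g/cm³).
e = (26140 − 12550) − (73761.6 − 31192.75) / 3.22 = 370 m.

370 m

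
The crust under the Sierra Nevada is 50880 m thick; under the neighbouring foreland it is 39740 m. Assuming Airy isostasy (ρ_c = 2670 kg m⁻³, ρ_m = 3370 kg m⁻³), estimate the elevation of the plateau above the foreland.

2310 m

Excess crust Δ = 50880 m − 39740 m = 11140 m, split between elevation h and root r with h + r = Δ.
Airy balance ρ_c h = (ρ_m − ρ_c) r gives r = h ρ_c/(ρ_m − ρ_c), so h (1 + ρ_c/(ρ_m − ρ_c)) = Δ, i.e. h = Δ (ρ_m − ρ_c)/ρ_m.
h = 11140 m × 700/3370 = 2310 m.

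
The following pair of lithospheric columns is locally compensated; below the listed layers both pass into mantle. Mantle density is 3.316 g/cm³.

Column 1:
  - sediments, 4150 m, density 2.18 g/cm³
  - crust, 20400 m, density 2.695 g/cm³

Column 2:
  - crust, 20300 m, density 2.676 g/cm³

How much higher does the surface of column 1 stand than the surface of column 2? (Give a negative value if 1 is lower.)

1320 m

For any compensation level in the mantle, the mantle terms cancel and isostasy reduces to e = (Σt_1 − Σt_2) − (Σ(ρt)_1 − Σ(ρt)_2) / ρ_m.
Σt_1 = 24550 m; Σt_2 = 20300 m; Σ(ρt)_1 = 64025; Σ(ρt)_2 = 54322.8 (in m·g/cm³).
e = (24550 − 20300) − (64025 − 54322.8) / 3.316 = 1320 m.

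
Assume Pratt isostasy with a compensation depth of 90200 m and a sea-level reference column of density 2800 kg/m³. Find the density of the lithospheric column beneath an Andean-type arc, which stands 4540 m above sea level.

2670 kg/m³

Pratt balance: ρ_ref D = ρ (D + h).
ρ = ρ_ref D/(D + h) = 2800 × 90200 m/(90200 m + 4540 m) = 2670 kg/m³.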